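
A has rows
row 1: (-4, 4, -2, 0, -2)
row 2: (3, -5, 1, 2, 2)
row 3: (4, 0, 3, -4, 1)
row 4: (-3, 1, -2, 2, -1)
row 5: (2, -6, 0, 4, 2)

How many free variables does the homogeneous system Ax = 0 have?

3

Row reduce to echelon form.
R2 ← R2 + (3/4)·R1: [0, -2, -1/2, 2, 1/2]
R3 ← R3 + R1: [0, 4, 1, -4, -1]
R4 ← R4 − (3/4)·R1: [0, -2, -1/2, 2, 1/2]
R5 ← R5 + (1/2)·R1: [0, -4, -1, 4, 1]
R3 ← R3 + (2)·R2: [0, 0, 0, 0, 0]
R4 ← R4 − R2: [0, 0, 0, 0, 0]
R5 ← R5 − (2)·R2: [0, 0, 0, 0, 0]
2 nonzero rows, so rank(A) = 2.
A has 5 columns; by rank–nullity, nullity = 5 − 2 = 3.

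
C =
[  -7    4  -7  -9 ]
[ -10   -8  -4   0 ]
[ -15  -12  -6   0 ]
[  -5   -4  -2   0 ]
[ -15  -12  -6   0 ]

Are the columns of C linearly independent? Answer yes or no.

no

Row reduce C to echelon form.
R2 ← R2 − (10/7)·R1: [0, -96/7, 6, 90/7]
R3 ← R3 − (15/7)·R1: [0, -144/7, 9, 135/7]
R4 ← R4 − (5/7)·R1: [0, -48/7, 3, 45/7]
R5 ← R5 − (15/7)·R1: [0, -144/7, 9, 135/7]
R3 ← R3 − (3/2)·R2: [0, 0, 0, 0]
R4 ← R4 − (1/2)·R2: [0, 0, 0, 0]
R5 ← R5 − (3/2)·R2: [0, 0, 0, 0]
2 pivots among 4 columns.
Only 2 < 4 pivot columns, so the columns are linearly dependent.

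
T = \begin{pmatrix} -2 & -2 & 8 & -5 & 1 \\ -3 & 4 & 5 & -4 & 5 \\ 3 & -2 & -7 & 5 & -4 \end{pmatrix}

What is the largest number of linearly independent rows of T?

2

Row reduce to echelon form.
R2 ← R2 − (3/2)·R1: [0, 7, -7, 7/2, 7/2]
R3 ← R3 + (3/2)·R1: [0, -5, 5, -5/2, -5/2]
R3 ← R3 + (5/7)·R2: [0, 0, 0, 0, 0]
Echelon form has 2 nonzero rows, so rank(T) = 2.
The rank gives the maximum number of linearly independent rows: 2.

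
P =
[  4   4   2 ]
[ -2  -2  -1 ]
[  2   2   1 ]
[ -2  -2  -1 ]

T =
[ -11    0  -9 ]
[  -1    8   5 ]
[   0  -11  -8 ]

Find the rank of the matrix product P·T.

1

First compute PT:
[[-48,  10, -32],
 [ 24,  -5,  16],
 [-24,   5, -16],
 [ 24,  -5,  16]]
Now row reduce the product.
R2 ← R2 + (1/2)·R1: [0, 0, 0]
R3 ← R3 − (1/2)·R1: [0, 0, 0]
R4 ← R4 + (1/2)·R1: [0, 0, 0]
1 nonzero row, so rank(PT) = 1.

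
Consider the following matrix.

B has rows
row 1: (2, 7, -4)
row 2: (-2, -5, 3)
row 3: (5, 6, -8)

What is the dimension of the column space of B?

Row reduce to echelon form.
R2 ← R2 + R1: [0, 2, -1]
R3 ← R3 − (5/2)·R1: [0, -23/2, 2]
R3 ← R3 + (23/4)·R2: [0, 0, -15/4]
Echelon form has 3 nonzero rows, so rank(B) = 3.
The column space has dimension equal to the rank: 3.

3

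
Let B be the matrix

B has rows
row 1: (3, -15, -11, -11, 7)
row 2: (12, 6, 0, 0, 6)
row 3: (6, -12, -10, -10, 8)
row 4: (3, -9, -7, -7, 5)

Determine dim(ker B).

Row reduce to echelon form.
R2 ← R2 − (4)·R1: [0, 66, 44, 44, -22]
R3 ← R3 − (2)·R1: [0, 18, 12, 12, -6]
R4 ← R4 − R1: [0, 6, 4, 4, -2]
R3 ← R3 − (3/11)·R2: [0, 0, 0, 0, 0]
R4 ← R4 − (1/11)·R2: [0, 0, 0, 0, 0]
2 nonzero rows, so rank(B) = 2.
B has 5 columns; by rank–nullity, nullity = 5 − 2 = 3.

3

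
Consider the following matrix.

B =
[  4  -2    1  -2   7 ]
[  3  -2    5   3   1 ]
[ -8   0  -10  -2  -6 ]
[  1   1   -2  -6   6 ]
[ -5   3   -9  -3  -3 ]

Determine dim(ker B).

1

Row reduce to echelon form.
R2 ← R2 − (3/4)·R1: [0, -1/2, 17/4, 9/2, -17/4]
R3 ← R3 + (2)·R1: [0, -4, -8, -6, 8]
R4 ← R4 − (1/4)·R1: [0, 3/2, -9/4, -11/2, 17/4]
R5 ← R5 + (5/4)·R1: [0, 1/2, -31/4, -11/2, 23/4]
R3 ← R3 − (8)·R2: [0, 0, -42, -42, 42]
R4 ← R4 + (3)·R2: [0, 0, 21/2, 8, -17/2]
R5 ← R5 + R2: [0, 0, -7/2, -1, 3/2]
R4 ← R4 + (1/4)·R3: [0, 0, 0, -5/2, 2]
R5 ← R5 − (1/12)·R3: [0, 0, 0, 5/2, -2]
R5 ← R5 + R4: [0, 0, 0, 0, 0]
4 nonzero rows, so rank(B) = 4.
B has 5 columns; by rank–nullity, nullity = 5 − 4 = 1.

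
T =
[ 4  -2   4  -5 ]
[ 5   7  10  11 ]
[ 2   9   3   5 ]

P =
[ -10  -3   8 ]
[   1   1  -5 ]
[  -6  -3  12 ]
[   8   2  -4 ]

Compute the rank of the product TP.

First compute TP:
[[-106, -36, 110],
 [-15, -16,  81],
 [ 11,   4, -13]]
Now row reduce the product.
R2 ← R2 − (15/106)·R1: [0, -578/53, 3468/53]
R3 ← R3 + (11/106)·R1: [0, 14/53, -84/53]
R3 ← R3 + (7/289)·R2: [0, 0, 0]
2 nonzero rows, so rank(TP) = 2.

2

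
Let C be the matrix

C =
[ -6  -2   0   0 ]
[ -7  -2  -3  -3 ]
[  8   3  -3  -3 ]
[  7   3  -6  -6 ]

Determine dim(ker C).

Row reduce to echelon form.
R2 ← R2 − (7/6)·R1: [0, 1/3, -3, -3]
R3 ← R3 + (4/3)·R1: [0, 1/3, -3, -3]
R4 ← R4 + (7/6)·R1: [0, 2/3, -6, -6]
R3 ← R3 − R2: [0, 0, 0, 0]
R4 ← R4 − (2)·R2: [0, 0, 0, 0]
2 nonzero rows, so rank(C) = 2.
C has 4 columns; by rank–nullity, nullity = 4 − 2 = 2.

2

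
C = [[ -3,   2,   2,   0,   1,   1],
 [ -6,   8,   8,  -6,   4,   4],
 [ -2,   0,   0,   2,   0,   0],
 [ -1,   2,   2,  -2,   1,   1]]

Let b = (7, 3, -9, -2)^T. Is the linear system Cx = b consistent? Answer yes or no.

Row reduce the augmented matrix [C | b].
R2 ← R2 − (2)·R1: [0, 4, 4, -6, 2, 2, -11]
R3 ← R3 − (2/3)·R1: [0, -4/3, -4/3, 2, -2/3, -2/3, -41/3]
R4 ← R4 − (1/3)·R1: [0, 4/3, 4/3, -2, 2/3, 2/3, -13/3]
R3 ← R3 + (1/3)·R2: [0, 0, 0, 0, 0, 0, -52/3]
R4 ← R4 − (1/3)·R2: [0, 0, 0, 0, 0, 0, -2/3]
R4 ← R4 − (1/26)·R3: [0, 0, 0, 0, 0, 0, 0]
The echelon form has 3 nonzero rows; the last pivot sits in the augmented column, so rank(C) = 2 but rank([C|b]) = 3.
Since the ranks differ, the system is inconsistent.

no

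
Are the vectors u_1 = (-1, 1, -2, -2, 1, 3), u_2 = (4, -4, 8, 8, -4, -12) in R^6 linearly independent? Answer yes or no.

Form the matrix with these vectors as rows and row reduce.
R2 ← R2 + (4)·R1: [0, 0, 0, 0, 0, 0]
1 nonzero row, so the 2 vectors span a space of dimension 1.
Since 1 < 2, the vectors are linearly dependent.

no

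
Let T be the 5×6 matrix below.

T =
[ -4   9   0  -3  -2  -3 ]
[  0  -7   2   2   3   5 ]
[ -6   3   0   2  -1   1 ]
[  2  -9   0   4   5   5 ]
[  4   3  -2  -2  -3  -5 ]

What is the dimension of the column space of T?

4

Row reduce to echelon form.
R3 ← R3 − (3/2)·R1: [0, -21/2, 0, 13/2, 2, 11/2]
R4 ← R4 + (1/2)·R1: [0, -9/2, 0, 5/2, 4, 7/2]
R5 ← R5 + R1: [0, 12, -2, -5, -5, -8]
R3 ← R3 − (3/2)·R2: [0, 0, -3, 7/2, -5/2, -2]
R4 ← R4 − (9/14)·R2: [0, 0, -9/7, 17/14, 29/14, 2/7]
R5 ← R5 + (12/7)·R2: [0, 0, 10/7, -11/7, 1/7, 4/7]
R4 ← R4 − (3/7)·R3: [0, 0, 0, -2/7, 22/7, 8/7]
R5 ← R5 + (10/21)·R3: [0, 0, 0, 2/21, -22/21, -8/21]
R5 ← R5 + (1/3)·R4: [0, 0, 0, 0, 0, 0]
Echelon form has 4 nonzero rows, so rank(T) = 4.
The column space has dimension equal to the rank: 4.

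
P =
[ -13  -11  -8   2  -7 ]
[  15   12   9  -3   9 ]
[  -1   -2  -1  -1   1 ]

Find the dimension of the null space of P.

Row reduce to echelon form.
R2 ← R2 + (15/13)·R1: [0, -9/13, -3/13, -9/13, 12/13]
R3 ← R3 − (1/13)·R1: [0, -15/13, -5/13, -15/13, 20/13]
R3 ← R3 − (5/3)·R2: [0, 0, 0, 0, 0]
2 nonzero rows, so rank(P) = 2.
P has 5 columns; by rank–nullity, nullity = 5 − 2 = 3.

3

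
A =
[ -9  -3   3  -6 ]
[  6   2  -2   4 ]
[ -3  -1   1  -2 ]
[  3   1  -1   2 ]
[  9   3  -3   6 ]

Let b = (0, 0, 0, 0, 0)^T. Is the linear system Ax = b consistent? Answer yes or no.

yes

Row reduce the augmented matrix [A | b].
R2 ← R2 + (2/3)·R1: [0, 0, 0, 0, 0]
R3 ← R3 − (1/3)·R1: [0, 0, 0, 0, 0]
R4 ← R4 + (1/3)·R1: [0, 0, 0, 0, 0]
R5 ← R5 + R1: [0, 0, 0, 0, 0]
The echelon form has 1 nonzero rows, and every pivot lies in the first 4 columns, so rank(A) = rank([A|b]) = 1.
The system is consistent.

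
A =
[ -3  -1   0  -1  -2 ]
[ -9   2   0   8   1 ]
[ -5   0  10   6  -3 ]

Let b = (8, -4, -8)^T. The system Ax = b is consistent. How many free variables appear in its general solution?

2

Row reduce the augmented matrix [A | b].
R2 ← R2 − (3)·R1: [0, 5, 0, 11, 7, -28]
R3 ← R3 − (5/3)·R1: [0, 5/3, 10, 23/3, 1/3, -64/3]
R3 ← R3 − (1/3)·R2: [0, 0, 10, 4, -2, -12]
The echelon form has 3 nonzero rows, and every pivot lies in the first 5 columns, so rank(A) = rank([A|b]) = 3.
The system is consistent.
Free variables = (unknowns) − (rank) = 5 − 3 = 2.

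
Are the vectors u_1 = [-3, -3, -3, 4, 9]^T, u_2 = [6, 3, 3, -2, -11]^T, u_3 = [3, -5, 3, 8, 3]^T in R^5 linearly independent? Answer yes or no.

Form the matrix with these vectors as rows and row reduce.
R2 ← R2 + (2)·R1: [0, -3, -3, 6, 7]
R3 ← R3 + R1: [0, -8, 0, 12, 12]
R3 ← R3 − (8/3)·R2: [0, 0, 8, -4, -20/3]
3 nonzero rows, so the 3 vectors span a space of dimension 3.
Since 3 = 3, the vectors are linearly independent.

yes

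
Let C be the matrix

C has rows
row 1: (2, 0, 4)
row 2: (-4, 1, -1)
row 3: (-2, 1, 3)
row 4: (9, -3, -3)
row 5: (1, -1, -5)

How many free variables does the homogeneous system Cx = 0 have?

1

Row reduce to echelon form.
R2 ← R2 + (2)·R1: [0, 1, 7]
R3 ← R3 + R1: [0, 1, 7]
R4 ← R4 − (9/2)·R1: [0, -3, -21]
R5 ← R5 − (1/2)·R1: [0, -1, -7]
R3 ← R3 − R2: [0, 0, 0]
R4 ← R4 + (3)·R2: [0, 0, 0]
R5 ← R5 + R2: [0, 0, 0]
2 nonzero rows, so rank(C) = 2.
C has 3 columns; by rank–nullity, nullity = 3 − 2 = 1.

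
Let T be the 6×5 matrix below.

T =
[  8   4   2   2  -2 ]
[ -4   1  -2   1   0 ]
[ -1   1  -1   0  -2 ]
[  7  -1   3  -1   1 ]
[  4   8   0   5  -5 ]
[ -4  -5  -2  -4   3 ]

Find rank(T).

Row reduce to echelon form.
R2 ← R2 + (1/2)·R1: [0, 3, -1, 2, -1]
R3 ← R3 + (1/8)·R1: [0, 3/2, -3/4, 1/4, -9/4]
R4 ← R4 − (7/8)·R1: [0, -9/2, 5/4, -11/4, 11/4]
R5 ← R5 − (1/2)·R1: [0, 6, -1, 4, -4]
R6 ← R6 + (1/2)·R1: [0, -3, -1, -3, 2]
R3 ← R3 − (1/2)·R2: [0, 0, -1/4, -3/4, -7/4]
R4 ← R4 + (3/2)·R2: [0, 0, -1/4, 1/4, 5/4]
R5 ← R5 − (2)·R2: [0, 0, 1, 0, -2]
R6 ← R6 + R2: [0, 0, -2, -1, 1]
R4 ← R4 − R3: [0, 0, 0, 1, 3]
R5 ← R5 + (4)·R3: [0, 0, 0, -3, -9]
R6 ← R6 − (8)·R3: [0, 0, 0, 5, 15]
R5 ← R5 + (3)·R4: [0, 0, 0, 0, 0]
R6 ← R6 − (5)·R4: [0, 0, 0, 0, 0]
Echelon form has 4 nonzero rows, so rank(T) = 4.

4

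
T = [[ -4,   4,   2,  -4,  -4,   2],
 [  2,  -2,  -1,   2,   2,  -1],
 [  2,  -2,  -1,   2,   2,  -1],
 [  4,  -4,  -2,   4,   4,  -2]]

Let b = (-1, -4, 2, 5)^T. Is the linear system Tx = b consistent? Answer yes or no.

no

Row reduce the augmented matrix [T | b].
R2 ← R2 + (1/2)·R1: [0, 0, 0, 0, 0, 0, -9/2]
R3 ← R3 + (1/2)·R1: [0, 0, 0, 0, 0, 0, 3/2]
R4 ← R4 + R1: [0, 0, 0, 0, 0, 0, 4]
R3 ← R3 + (1/3)·R2: [0, 0, 0, 0, 0, 0, 0]
R4 ← R4 + (8/9)·R2: [0, 0, 0, 0, 0, 0, 0]
The echelon form has 2 nonzero rows; the last pivot sits in the augmented column, so rank(T) = 1 but rank([T|b]) = 2.
Since the ranks differ, the system is inconsistent.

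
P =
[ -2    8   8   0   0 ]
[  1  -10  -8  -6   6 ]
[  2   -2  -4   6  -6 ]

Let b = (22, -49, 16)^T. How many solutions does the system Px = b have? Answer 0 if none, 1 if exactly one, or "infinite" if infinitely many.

infinite

Row reduce the augmented matrix [P | b].
R2 ← R2 + (1/2)·R1: [0, -6, -4, -6, 6, -38]
R3 ← R3 + R1: [0, 6, 4, 6, -6, 38]
R3 ← R3 + R2: [0, 0, 0, 0, 0, 0]
The echelon form has 2 nonzero rows, and every pivot lies in the first 5 columns, so rank(P) = rank([P|b]) = 2.
The system is consistent.
rank = 2 < 5 unknowns, so there are infinitely many solutions.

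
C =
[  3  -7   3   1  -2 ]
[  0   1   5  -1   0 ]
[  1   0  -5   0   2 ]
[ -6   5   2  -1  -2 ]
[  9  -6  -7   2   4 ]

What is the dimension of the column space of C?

5

Row reduce to echelon form.
R3 ← R3 − (1/3)·R1: [0, 7/3, -6, -1/3, 8/3]
R4 ← R4 + (2)·R1: [0, -9, 8, 1, -6]
R5 ← R5 − (3)·R1: [0, 15, -16, -1, 10]
R3 ← R3 − (7/3)·R2: [0, 0, -53/3, 2, 8/3]
R4 ← R4 + (9)·R2: [0, 0, 53, -8, -6]
R5 ← R5 − (15)·R2: [0, 0, -91, 14, 10]
R4 ← R4 + (3)·R3: [0, 0, 0, -2, 2]
R5 ← R5 − (273/53)·R3: [0, 0, 0, 196/53, -198/53]
R5 ← R5 + (98/53)·R4: [0, 0, 0, 0, -2/53]
Echelon form has 5 nonzero rows, so rank(C) = 5.
The column space has dimension equal to the rank: 5.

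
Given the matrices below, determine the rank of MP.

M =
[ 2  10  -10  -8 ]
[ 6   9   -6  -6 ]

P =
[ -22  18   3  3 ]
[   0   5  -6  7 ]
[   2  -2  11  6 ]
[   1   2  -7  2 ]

First compute MP:
[[-72,  90, -108,   0],
 [-150, 153, -60,  33]]
Now row reduce the product.
R2 ← R2 − (25/12)·R1: [0, -69/2, 165, 33]
2 nonzero rows, so rank(MP) = 2.

2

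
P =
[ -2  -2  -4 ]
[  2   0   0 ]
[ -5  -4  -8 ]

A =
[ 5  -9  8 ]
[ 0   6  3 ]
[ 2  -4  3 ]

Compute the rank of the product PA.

2

First compute PA:
[[-18,  22, -34],
 [ 10, -18,  16],
 [-41,  53, -76]]
Now row reduce the product.
R2 ← R2 + (5/9)·R1: [0, -52/9, -26/9]
R3 ← R3 − (41/18)·R1: [0, 26/9, 13/9]
R3 ← R3 + (1/2)·R2: [0, 0, 0]
2 nonzero rows, so rank(PA) = 2.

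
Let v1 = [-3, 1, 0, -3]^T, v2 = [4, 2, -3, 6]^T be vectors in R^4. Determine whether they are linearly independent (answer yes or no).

Form the matrix with these vectors as rows and row reduce.
R2 ← R2 + (4/3)·R1: [0, 10/3, -3, 2]
2 nonzero rows, so the 2 vectors span a space of dimension 2.
Since 2 = 2, the vectors are linearly independent.

yes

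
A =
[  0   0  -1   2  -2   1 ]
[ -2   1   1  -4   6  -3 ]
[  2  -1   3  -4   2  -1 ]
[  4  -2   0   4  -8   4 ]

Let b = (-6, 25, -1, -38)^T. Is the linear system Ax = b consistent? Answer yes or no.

Row reduce the augmented matrix [A | b].
Swap R1 ↔ R2
R3 ← R3 + R1: [0, 0, 4, -8, 8, -4, 24]
R4 ← R4 + (2)·R1: [0, 0, 2, -4, 4, -2, 12]
R3 ← R3 + (4)·R2: [0, 0, 0, 0, 0, 0, 0]
R4 ← R4 + (2)·R2: [0, 0, 0, 0, 0, 0, 0]
The echelon form has 2 nonzero rows, and every pivot lies in the first 6 columns, so rank(A) = rank([A|b]) = 2.
The system is consistent.

yes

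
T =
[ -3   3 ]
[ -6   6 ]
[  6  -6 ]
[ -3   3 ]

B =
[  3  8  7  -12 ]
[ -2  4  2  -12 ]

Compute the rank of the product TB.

1

First compute TB:
[[-15, -12, -15,   0],
 [-30, -24, -30,   0],
 [ 30,  24,  30,   0],
 [-15, -12, -15,   0]]
Now row reduce the product.
R2 ← R2 − (2)·R1: [0, 0, 0, 0]
R3 ← R3 + (2)·R1: [0, 0, 0, 0]
R4 ← R4 − R1: [0, 0, 0, 0]
1 nonzero row, so rank(TB) = 1.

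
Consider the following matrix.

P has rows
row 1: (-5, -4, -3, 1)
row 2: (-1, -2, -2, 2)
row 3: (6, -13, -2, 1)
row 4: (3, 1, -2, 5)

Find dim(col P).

Row reduce to echelon form.
R2 ← R2 − (1/5)·R1: [0, -6/5, -7/5, 9/5]
R3 ← R3 + (6/5)·R1: [0, -89/5, -28/5, 11/5]
R4 ← R4 + (3/5)·R1: [0, -7/5, -19/5, 28/5]
R3 ← R3 − (89/6)·R2: [0, 0, 91/6, -49/2]
R4 ← R4 − (7/6)·R2: [0, 0, -13/6, 7/2]
R4 ← R4 + (1/7)·R3: [0, 0, 0, 0]
Echelon form has 3 nonzero rows, so rank(P) = 3.
The column space has dimension equal to the rank: 3.

3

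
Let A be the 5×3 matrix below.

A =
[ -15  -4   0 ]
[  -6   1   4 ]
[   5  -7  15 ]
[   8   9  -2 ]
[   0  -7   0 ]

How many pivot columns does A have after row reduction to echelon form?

Row reduce to echelon form.
R2 ← R2 − (2/5)·R1: [0, 13/5, 4]
R3 ← R3 + (1/3)·R1: [0, -25/3, 15]
R4 ← R4 + (8/15)·R1: [0, 103/15, -2]
R3 ← R3 + (125/39)·R2: [0, 0, 1085/39]
R4 ← R4 − (103/39)·R2: [0, 0, -490/39]
R5 ← R5 + (35/13)·R2: [0, 0, 140/13]
R4 ← R4 + (14/31)·R3: [0, 0, 0]
R5 ← R5 − (12/31)·R3: [0, 0, 0]
Echelon form has 3 nonzero rows, so rank(A) = 3.
Each nonzero row contributes one pivot column: 3 pivot columns.

3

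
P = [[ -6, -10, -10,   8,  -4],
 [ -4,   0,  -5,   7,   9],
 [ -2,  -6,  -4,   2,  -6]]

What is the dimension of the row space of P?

2

Row reduce to echelon form.
R2 ← R2 − (2/3)·R1: [0, 20/3, 5/3, 5/3, 35/3]
R3 ← R3 − (1/3)·R1: [0, -8/3, -2/3, -2/3, -14/3]
R3 ← R3 + (2/5)·R2: [0, 0, 0, 0, 0]
Echelon form has 2 nonzero rows, so rank(P) = 2.
The row space has dimension equal to the rank: 2.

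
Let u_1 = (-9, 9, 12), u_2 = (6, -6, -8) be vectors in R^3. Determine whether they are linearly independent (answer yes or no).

no

Form the matrix with these vectors as rows and row reduce.
R2 ← R2 + (2/3)·R1: [0, 0, 0]
1 nonzero row, so the 2 vectors span a space of dimension 1.
Since 1 < 2, the vectors are linearly dependent.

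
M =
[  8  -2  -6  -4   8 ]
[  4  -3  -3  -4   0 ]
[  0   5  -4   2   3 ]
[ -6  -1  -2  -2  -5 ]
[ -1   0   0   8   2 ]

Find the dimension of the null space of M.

0

Row reduce to echelon form.
R2 ← R2 − (1/2)·R1: [0, -2, 0, -2, -4]
R4 ← R4 + (3/4)·R1: [0, -5/2, -13/2, -5, 1]
R5 ← R5 + (1/8)·R1: [0, -1/4, -3/4, 15/2, 3]
R3 ← R3 + (5/2)·R2: [0, 0, -4, -3, -7]
R4 ← R4 − (5/4)·R2: [0, 0, -13/2, -5/2, 6]
R5 ← R5 − (1/8)·R2: [0, 0, -3/4, 31/4, 7/2]
R4 ← R4 − (13/8)·R3: [0, 0, 0, 19/8, 139/8]
R5 ← R5 − (3/16)·R3: [0, 0, 0, 133/16, 77/16]
R5 ← R5 − (7/2)·R4: [0, 0, 0, 0, -56]
5 nonzero rows, so rank(M) = 5.
M has 5 columns; by rank–nullity, nullity = 5 − 5 = 0.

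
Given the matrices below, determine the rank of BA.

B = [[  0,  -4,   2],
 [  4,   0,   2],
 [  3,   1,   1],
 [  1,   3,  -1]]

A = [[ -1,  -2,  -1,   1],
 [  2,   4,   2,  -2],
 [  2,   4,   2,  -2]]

1

First compute BA:
[[ -4,  -8,  -4,   4],
 [  0,   0,   0,   0],
 [  1,   2,   1,  -1],
 [  3,   6,   3,  -3]]
Now row reduce the product.
R3 ← R3 + (1/4)·R1: [0, 0, 0, 0]
R4 ← R4 + (3/4)·R1: [0, 0, 0, 0]
1 nonzero row, so rank(BA) = 1.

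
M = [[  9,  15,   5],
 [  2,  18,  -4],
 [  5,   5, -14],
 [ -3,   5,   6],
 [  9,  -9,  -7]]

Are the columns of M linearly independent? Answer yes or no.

Row reduce M to echelon form.
R2 ← R2 − (2/9)·R1: [0, 44/3, -46/9]
R3 ← R3 − (5/9)·R1: [0, -10/3, -151/9]
R4 ← R4 + (1/3)·R1: [0, 10, 23/3]
R5 ← R5 − R1: [0, -24, -12]
R3 ← R3 + (5/22)·R2: [0, 0, -592/33]
R4 ← R4 − (15/22)·R2: [0, 0, 368/33]
R5 ← R5 + (18/11)·R2: [0, 0, -224/11]
R4 ← R4 + (23/37)·R3: [0, 0, 0]
R5 ← R5 − (42/37)·R3: [0, 0, 0]
3 pivots among 3 columns.
Every column is a pivot column, so the columns are linearly independent.

yes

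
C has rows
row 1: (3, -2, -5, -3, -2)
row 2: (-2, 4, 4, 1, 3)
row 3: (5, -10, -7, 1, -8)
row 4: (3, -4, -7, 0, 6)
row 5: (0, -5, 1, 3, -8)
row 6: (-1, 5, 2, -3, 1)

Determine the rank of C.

Row reduce to echelon form.
R2 ← R2 + (2/3)·R1: [0, 8/3, 2/3, -1, 5/3]
R3 ← R3 − (5/3)·R1: [0, -20/3, 4/3, 6, -14/3]
R4 ← R4 − R1: [0, -2, -2, 3, 8]
R6 ← R6 + (1/3)·R1: [0, 13/3, 1/3, -4, 1/3]
R3 ← R3 + (5/2)·R2: [0, 0, 3, 7/2, -1/2]
R4 ← R4 + (3/4)·R2: [0, 0, -3/2, 9/4, 37/4]
R5 ← R5 + (15/8)·R2: [0, 0, 9/4, 9/8, -39/8]
R6 ← R6 − (13/8)·R2: [0, 0, -3/4, -19/8, -19/8]
R4 ← R4 + (1/2)·R3: [0, 0, 0, 4, 9]
R5 ← R5 − (3/4)·R3: [0, 0, 0, -3/2, -9/2]
R6 ← R6 + (1/4)·R3: [0, 0, 0, -3/2, -5/2]
R5 ← R5 + (3/8)·R4: [0, 0, 0, 0, -9/8]
R6 ← R6 + (3/8)·R4: [0, 0, 0, 0, 7/8]
R6 ← R6 + (7/9)·R5: [0, 0, 0, 0, 0]
Echelon form has 5 nonzero rows, so rank(C) = 5.

5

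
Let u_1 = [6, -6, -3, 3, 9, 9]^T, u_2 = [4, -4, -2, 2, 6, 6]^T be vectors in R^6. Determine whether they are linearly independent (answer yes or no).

Form the matrix with these vectors as rows and row reduce.
R2 ← R2 − (2/3)·R1: [0, 0, 0, 0, 0, 0]
1 nonzero row, so the 2 vectors span a space of dimension 1.
Since 1 < 2, the vectors are linearly dependent.

no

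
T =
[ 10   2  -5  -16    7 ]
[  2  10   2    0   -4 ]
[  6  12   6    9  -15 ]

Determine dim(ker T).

Row reduce to echelon form.
R2 ← R2 − (1/5)·R1: [0, 48/5, 3, 16/5, -27/5]
R3 ← R3 − (3/5)·R1: [0, 54/5, 9, 93/5, -96/5]
R3 ← R3 − (9/8)·R2: [0, 0, 45/8, 15, -105/8]
3 nonzero rows, so rank(T) = 3.
T has 5 columns; by rank–nullity, nullity = 5 − 3 = 2.

2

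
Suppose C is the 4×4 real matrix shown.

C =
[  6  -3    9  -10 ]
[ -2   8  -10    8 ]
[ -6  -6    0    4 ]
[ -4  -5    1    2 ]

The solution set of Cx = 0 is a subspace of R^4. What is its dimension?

Row reduce to echelon form.
R2 ← R2 + (1/3)·R1: [0, 7, -7, 14/3]
R3 ← R3 + R1: [0, -9, 9, -6]
R4 ← R4 + (2/3)·R1: [0, -7, 7, -14/3]
R3 ← R3 + (9/7)·R2: [0, 0, 0, 0]
R4 ← R4 + R2: [0, 0, 0, 0]
2 nonzero rows, so rank(C) = 2.
C has 4 columns; by rank–nullity, nullity = 4 − 2 = 2.

2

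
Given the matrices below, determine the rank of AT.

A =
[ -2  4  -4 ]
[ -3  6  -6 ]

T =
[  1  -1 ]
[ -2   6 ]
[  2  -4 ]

First compute AT:
[[-18,  42],
 [-27,  63]]
Now row reduce the product.
R2 ← R2 − (3/2)·R1: [0, 0]
1 nonzero row, so rank(AT) = 1.

1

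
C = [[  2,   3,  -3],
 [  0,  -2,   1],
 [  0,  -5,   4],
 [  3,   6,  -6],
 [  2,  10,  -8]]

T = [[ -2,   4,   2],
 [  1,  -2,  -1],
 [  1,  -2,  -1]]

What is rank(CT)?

First compute CT:
[[ -4,   8,   4],
 [ -1,   2,   1],
 [ -1,   2,   1],
 [ -6,  12,   6],
 [ -2,   4,   2]]
Now row reduce the product.
R2 ← R2 − (1/4)·R1: [0, 0, 0]
R3 ← R3 − (1/4)·R1: [0, 0, 0]
R4 ← R4 − (3/2)·R1: [0, 0, 0]
R5 ← R5 − (1/2)·R1: [0, 0, 0]
1 nonzero row, so rank(CT) = 1.

1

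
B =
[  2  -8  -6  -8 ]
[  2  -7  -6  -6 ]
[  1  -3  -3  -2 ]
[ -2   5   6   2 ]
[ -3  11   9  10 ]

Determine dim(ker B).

2

Row reduce to echelon form.
R2 ← R2 − R1: [0, 1, 0, 2]
R3 ← R3 − (1/2)·R1: [0, 1, 0, 2]
R4 ← R4 + R1: [0, -3, 0, -6]
R5 ← R5 + (3/2)·R1: [0, -1, 0, -2]
R3 ← R3 − R2: [0, 0, 0, 0]
R4 ← R4 + (3)·R2: [0, 0, 0, 0]
R5 ← R5 + R2: [0, 0, 0, 0]
2 nonzero rows, so rank(B) = 2.
B has 4 columns; by rank–nullity, nullity = 4 − 2 = 2.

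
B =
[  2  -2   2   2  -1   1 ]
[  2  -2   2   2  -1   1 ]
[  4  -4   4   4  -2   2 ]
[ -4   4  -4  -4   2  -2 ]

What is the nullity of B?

Row reduce to echelon form.
R2 ← R2 − R1: [0, 0, 0, 0, 0, 0]
R3 ← R3 − (2)·R1: [0, 0, 0, 0, 0, 0]
R4 ← R4 + (2)·R1: [0, 0, 0, 0, 0, 0]
1 nonzero row, so rank(B) = 1.
B has 6 columns; by rank–nullity, nullity = 6 − 1 = 5.

5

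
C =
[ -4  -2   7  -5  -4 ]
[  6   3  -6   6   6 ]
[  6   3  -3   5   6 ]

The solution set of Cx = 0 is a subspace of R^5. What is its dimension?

Row reduce to echelon form.
R2 ← R2 + (3/2)·R1: [0, 0, 9/2, -3/2, 0]
R3 ← R3 + (3/2)·R1: [0, 0, 15/2, -5/2, 0]
R3 ← R3 − (5/3)·R2: [0, 0, 0, 0, 0]
2 nonzero rows, so rank(C) = 2.
C has 5 columns; by rank–nullity, nullity = 5 − 2 = 3.

3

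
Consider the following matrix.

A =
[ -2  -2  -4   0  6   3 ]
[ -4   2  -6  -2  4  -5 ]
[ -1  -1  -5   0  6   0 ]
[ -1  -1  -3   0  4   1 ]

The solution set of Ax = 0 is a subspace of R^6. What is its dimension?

Row reduce to echelon form.
R2 ← R2 − (2)·R1: [0, 6, 2, -2, -8, -11]
R3 ← R3 − (1/2)·R1: [0, 0, -3, 0, 3, -3/2]
R4 ← R4 − (1/2)·R1: [0, 0, -1, 0, 1, -1/2]
R4 ← R4 − (1/3)·R3: [0, 0, 0, 0, 0, 0]
3 nonzero rows, so rank(A) = 3.
A has 6 columns; by rank–nullity, nullity = 6 − 3 = 3.

3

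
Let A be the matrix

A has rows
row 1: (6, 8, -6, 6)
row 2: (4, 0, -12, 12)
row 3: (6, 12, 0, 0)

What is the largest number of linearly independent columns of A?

2

Row reduce to echelon form.
R2 ← R2 − (2/3)·R1: [0, -16/3, -8, 8]
R3 ← R3 − R1: [0, 4, 6, -6]
R3 ← R3 + (3/4)·R2: [0, 0, 0, 0]
Echelon form has 2 nonzero rows, so rank(A) = 2.
The rank gives the maximum number of linearly independent columns: 2.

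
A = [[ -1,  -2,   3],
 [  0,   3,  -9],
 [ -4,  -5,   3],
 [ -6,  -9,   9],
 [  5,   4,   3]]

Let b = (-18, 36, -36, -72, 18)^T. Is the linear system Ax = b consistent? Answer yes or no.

yes

Row reduce the augmented matrix [A | b].
R3 ← R3 − (4)·R1: [0, 3, -9, 36]
R4 ← R4 − (6)·R1: [0, 3, -9, 36]
R5 ← R5 + (5)·R1: [0, -6, 18, -72]
R3 ← R3 − R2: [0, 0, 0, 0]
R4 ← R4 − R2: [0, 0, 0, 0]
R5 ← R5 + (2)·R2: [0, 0, 0, 0]
The echelon form has 2 nonzero rows, and every pivot lies in the first 3 columns, so rank(A) = rank([A|b]) = 2.
The system is consistent.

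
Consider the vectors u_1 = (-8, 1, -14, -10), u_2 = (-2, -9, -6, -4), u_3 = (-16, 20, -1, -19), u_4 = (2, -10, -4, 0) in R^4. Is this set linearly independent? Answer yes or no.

Form the matrix with these vectors as rows and row reduce.
R2 ← R2 − (1/4)·R1: [0, -37/4, -5/2, -3/2]
R3 ← R3 − (2)·R1: [0, 18, 27, 1]
R4 ← R4 + (1/4)·R1: [0, -39/4, -15/2, -5/2]
R3 ← R3 + (72/37)·R2: [0, 0, 819/37, -71/37]
R4 ← R4 − (39/37)·R2: [0, 0, -180/37, -34/37]
R4 ← R4 + (20/91)·R3: [0, 0, 0, -122/91]
4 nonzero rows, so the 4 vectors span a space of dimension 4.
Since 4 = 4, the vectors are linearly independent.

yes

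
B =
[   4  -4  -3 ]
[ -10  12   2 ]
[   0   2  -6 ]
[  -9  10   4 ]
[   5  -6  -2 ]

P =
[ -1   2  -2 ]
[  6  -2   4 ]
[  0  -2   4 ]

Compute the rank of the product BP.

First compute BP:
[[-28,  22, -36],
 [ 82, -48,  76],
 [ 12,   8, -16],
 [ 69, -46,  74],
 [-41,  26, -42]]
Now row reduce the product.
R2 ← R2 + (41/14)·R1: [0, 115/7, -206/7]
R3 ← R3 + (3/7)·R1: [0, 122/7, -220/7]
R4 ← R4 + (69/28)·R1: [0, 115/14, -103/7]
R5 ← R5 − (41/28)·R1: [0, -87/14, 75/7]
R3 ← R3 − (122/115)·R2: [0, 0, -24/115]
R4 ← R4 − (1/2)·R2: [0, 0, 0]
R5 ← R5 + (87/230)·R2: [0, 0, -48/115]
R5 ← R5 − (2)·R3: [0, 0, 0]
3 nonzero rows, so rank(BP) = 3.

3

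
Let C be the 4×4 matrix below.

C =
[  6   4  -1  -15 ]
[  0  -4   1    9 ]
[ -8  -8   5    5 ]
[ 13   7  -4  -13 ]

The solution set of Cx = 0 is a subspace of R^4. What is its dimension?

Row reduce to echelon form.
R3 ← R3 + (4/3)·R1: [0, -8/3, 11/3, -15]
R4 ← R4 − (13/6)·R1: [0, -5/3, -11/6, 39/2]
R3 ← R3 − (2/3)·R2: [0, 0, 3, -21]
R4 ← R4 − (5/12)·R2: [0, 0, -9/4, 63/4]
R4 ← R4 + (3/4)·R3: [0, 0, 0, 0]
3 nonzero rows, so rank(C) = 3.
C has 4 columns; by rank–nullity, nullity = 4 − 3 = 1.

1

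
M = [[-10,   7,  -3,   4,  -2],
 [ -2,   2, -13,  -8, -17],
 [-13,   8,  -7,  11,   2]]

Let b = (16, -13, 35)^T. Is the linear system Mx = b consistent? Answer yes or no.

yes

Row reduce the augmented matrix [M | b].
R2 ← R2 − (1/5)·R1: [0, 3/5, -62/5, -44/5, -83/5, -81/5]
R3 ← R3 − (13/10)·R1: [0, -11/10, -31/10, 29/5, 23/5, 71/5]
R3 ← R3 + (11/6)·R2: [0, 0, -155/6, -31/3, -155/6, -31/2]
The echelon form has 3 nonzero rows, and every pivot lies in the first 5 columns, so rank(M) = rank([M|b]) = 3.
The system is consistent.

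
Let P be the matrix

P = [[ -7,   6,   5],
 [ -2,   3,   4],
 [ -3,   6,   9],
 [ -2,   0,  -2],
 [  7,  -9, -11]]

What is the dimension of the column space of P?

Row reduce to echelon form.
R2 ← R2 − (2/7)·R1: [0, 9/7, 18/7]
R3 ← R3 − (3/7)·R1: [0, 24/7, 48/7]
R4 ← R4 − (2/7)·R1: [0, -12/7, -24/7]
R5 ← R5 + R1: [0, -3, -6]
R3 ← R3 − (8/3)·R2: [0, 0, 0]
R4 ← R4 + (4/3)·R2: [0, 0, 0]
R5 ← R5 + (7/3)·R2: [0, 0, 0]
Echelon form has 2 nonzero rows, so rank(P) = 2.
The column space has dimension equal to the rank: 2.

2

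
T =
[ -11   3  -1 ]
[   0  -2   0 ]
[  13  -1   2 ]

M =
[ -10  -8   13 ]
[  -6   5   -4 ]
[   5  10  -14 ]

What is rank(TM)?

First compute TM:
[[ 87,  93, -141],
 [ 12, -10,   8],
 [-114, -89, 145]]
Now row reduce the product.
R2 ← R2 − (4/29)·R1: [0, -662/29, 796/29]
R3 ← R3 + (38/29)·R1: [0, 953/29, -1153/29]
R3 ← R3 + (953/662)·R2: [0, 0, -81/331]
3 nonzero rows, so rank(TM) = 3.

3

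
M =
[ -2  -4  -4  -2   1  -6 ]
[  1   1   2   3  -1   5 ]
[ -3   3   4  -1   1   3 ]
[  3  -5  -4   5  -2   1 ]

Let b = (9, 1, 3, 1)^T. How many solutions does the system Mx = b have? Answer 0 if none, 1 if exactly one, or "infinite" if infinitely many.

0

Row reduce the augmented matrix [M | b].
R2 ← R2 + (1/2)·R1: [0, -1, 0, 2, -1/2, 2, 11/2]
R3 ← R3 − (3/2)·R1: [0, 9, 10, 2, -1/2, 12, -21/2]
R4 ← R4 + (3/2)·R1: [0, -11, -10, 2, -1/2, -8, 29/2]
R3 ← R3 + (9)·R2: [0, 0, 10, 20, -5, 30, 39]
R4 ← R4 − (11)·R2: [0, 0, -10, -20, 5, -30, -46]
R4 ← R4 + R3: [0, 0, 0, 0, 0, 0, -7]
The echelon form has 4 nonzero rows; the last pivot sits in the augmented column, so rank(M) = 3 but rank([M|b]) = 4.
Since the ranks differ, the system is inconsistent.
It has no solutions.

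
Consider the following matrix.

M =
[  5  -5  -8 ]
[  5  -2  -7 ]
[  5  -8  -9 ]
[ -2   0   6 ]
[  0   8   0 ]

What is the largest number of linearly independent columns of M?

3

Row reduce to echelon form.
R2 ← R2 − R1: [0, 3, 1]
R3 ← R3 − R1: [0, -3, -1]
R4 ← R4 + (2/5)·R1: [0, -2, 14/5]
R3 ← R3 + R2: [0, 0, 0]
R4 ← R4 + (2/3)·R2: [0, 0, 52/15]
R5 ← R5 − (8/3)·R2: [0, 0, -8/3]
Swap R3 ↔ R4
R5 ← R5 + (10/13)·R3: [0, 0, 0]
Echelon form has 3 nonzero rows, so rank(M) = 3.
The rank gives the maximum number of linearly independent columns: 3.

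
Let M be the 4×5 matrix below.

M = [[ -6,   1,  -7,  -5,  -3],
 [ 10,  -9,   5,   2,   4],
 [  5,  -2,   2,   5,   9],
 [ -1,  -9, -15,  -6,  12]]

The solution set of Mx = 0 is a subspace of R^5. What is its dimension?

Row reduce to echelon form.
R2 ← R2 + (5/3)·R1: [0, -22/3, -20/3, -19/3, -1]
R3 ← R3 + (5/6)·R1: [0, -7/6, -23/6, 5/6, 13/2]
R4 ← R4 − (1/6)·R1: [0, -55/6, -83/6, -31/6, 25/2]
R3 ← R3 − (7/44)·R2: [0, 0, -61/22, 81/44, 293/44]
R4 ← R4 − (5/4)·R2: [0, 0, -11/2, 11/4, 55/4]
R4 ← R4 − (121/61)·R3: [0, 0, 0, -55/61, 33/61]
4 nonzero rows, so rank(M) = 4.
M has 5 columns; by rank–nullity, nullity = 5 − 4 = 1.

1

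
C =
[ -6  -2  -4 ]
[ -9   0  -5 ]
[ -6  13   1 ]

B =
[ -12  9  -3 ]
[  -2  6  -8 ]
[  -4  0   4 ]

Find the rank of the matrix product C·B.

2

First compute CB:
[[ 92, -66,  18],
 [128, -81,   7],
 [ 42,  24, -82]]
Now row reduce the product.
R2 ← R2 − (32/23)·R1: [0, 249/23, -415/23]
R3 ← R3 − (21/46)·R1: [0, 1245/23, -2075/23]
R3 ← R3 − (5)·R2: [0, 0, 0]
2 nonzero rows, so rank(CB) = 2.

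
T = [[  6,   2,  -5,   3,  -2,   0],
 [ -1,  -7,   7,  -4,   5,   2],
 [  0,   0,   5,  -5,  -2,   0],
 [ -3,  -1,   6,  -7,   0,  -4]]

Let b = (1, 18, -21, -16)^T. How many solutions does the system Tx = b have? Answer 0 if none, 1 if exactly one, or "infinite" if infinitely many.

Row reduce the augmented matrix [T | b].
R2 ← R2 + (1/6)·R1: [0, -20/3, 37/6, -7/2, 14/3, 2, 109/6]
R4 ← R4 + (1/2)·R1: [0, 0, 7/2, -11/2, -1, -4, -31/2]
R4 ← R4 − (7/10)·R3: [0, 0, 0, -2, 2/5, -4, -4/5]
The echelon form has 4 nonzero rows, and every pivot lies in the first 6 columns, so rank(T) = rank([T|b]) = 4.
The system is consistent.
rank = 4 < 6 unknowns, so there are infinitely many solutions.

infinite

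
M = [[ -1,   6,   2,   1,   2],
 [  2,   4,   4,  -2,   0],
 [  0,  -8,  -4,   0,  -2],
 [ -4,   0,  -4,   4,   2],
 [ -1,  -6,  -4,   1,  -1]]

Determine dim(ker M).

3

Row reduce to echelon form.
R2 ← R2 + (2)·R1: [0, 16, 8, 0, 4]
R4 ← R4 − (4)·R1: [0, -24, -12, 0, -6]
R5 ← R5 − R1: [0, -12, -6, 0, -3]
R3 ← R3 + (1/2)·R2: [0, 0, 0, 0, 0]
R4 ← R4 + (3/2)·R2: [0, 0, 0, 0, 0]
R5 ← R5 + (3/4)·R2: [0, 0, 0, 0, 0]
2 nonzero rows, so rank(M) = 2.
M has 5 columns; by rank–nullity, nullity = 5 − 2 = 3.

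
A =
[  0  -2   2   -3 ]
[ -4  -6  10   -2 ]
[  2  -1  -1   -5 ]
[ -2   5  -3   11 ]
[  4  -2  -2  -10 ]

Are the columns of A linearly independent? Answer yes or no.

no

Row reduce A to echelon form.
Swap R1 ↔ R2
R3 ← R3 + (1/2)·R1: [0, -4, 4, -6]
R4 ← R4 − (1/2)·R1: [0, 8, -8, 12]
R5 ← R5 + R1: [0, -8, 8, -12]
R3 ← R3 − (2)·R2: [0, 0, 0, 0]
R4 ← R4 + (4)·R2: [0, 0, 0, 0]
R5 ← R5 − (4)·R2: [0, 0, 0, 0]
2 pivots among 4 columns.
Only 2 < 4 pivot columns, so the columns are linearly dependent.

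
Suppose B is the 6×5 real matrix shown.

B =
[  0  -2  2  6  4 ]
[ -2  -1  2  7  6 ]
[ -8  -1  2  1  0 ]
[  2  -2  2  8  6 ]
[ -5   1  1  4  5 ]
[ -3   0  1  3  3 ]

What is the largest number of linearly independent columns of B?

Row reduce to echelon form.
Swap R1 ↔ R2
R3 ← R3 − (4)·R1: [0, 3, -6, -27, -24]
R4 ← R4 + R1: [0, -3, 4, 15, 12]
R5 ← R5 − (5/2)·R1: [0, 7/2, -4, -27/2, -10]
R6 ← R6 − (3/2)·R1: [0, 3/2, -2, -15/2, -6]
R3 ← R3 + (3/2)·R2: [0, 0, -3, -18, -18]
R4 ← R4 − (3/2)·R2: [0, 0, 1, 6, 6]
R5 ← R5 + (7/4)·R2: [0, 0, -1/2, -3, -3]
R6 ← R6 + (3/4)·R2: [0, 0, -1/2, -3, -3]
R4 ← R4 + (1/3)·R3: [0, 0, 0, 0, 0]
R5 ← R5 − (1/6)·R3: [0, 0, 0, 0, 0]
R6 ← R6 − (1/6)·R3: [0, 0, 0, 0, 0]
Echelon form has 3 nonzero rows, so rank(B) = 3.
The rank gives the maximum number of linearly independent columns: 3.

3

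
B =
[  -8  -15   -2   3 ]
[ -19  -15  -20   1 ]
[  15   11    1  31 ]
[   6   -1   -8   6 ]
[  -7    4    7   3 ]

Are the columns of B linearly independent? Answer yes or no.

yes

Row reduce B to echelon form.
R2 ← R2 − (19/8)·R1: [0, 165/8, -61/4, -49/8]
R3 ← R3 + (15/8)·R1: [0, -137/8, -11/4, 293/8]
R4 ← R4 + (3/4)·R1: [0, -49/4, -19/2, 33/4]
R5 ← R5 − (7/8)·R1: [0, 137/8, 35/4, 3/8]
R3 ← R3 + (137/165)·R2: [0, 0, -2543/165, 5204/165]
R4 ← R4 + (98/165)·R2: [0, 0, -3062/165, 761/165]
R5 ← R5 − (137/165)·R2: [0, 0, 3533/165, 901/165]
R4 ← R4 − (3062/2543)·R3: [0, 0, 0, -84845/2543]
R5 ← R5 + (3533/2543)·R3: [0, 0, 0, 125315/2543]
R5 ← R5 + (353/239)·R4: [0, 0, 0, 0]
4 pivots among 4 columns.
Every column is a pivot column, so the columns are linearly independent.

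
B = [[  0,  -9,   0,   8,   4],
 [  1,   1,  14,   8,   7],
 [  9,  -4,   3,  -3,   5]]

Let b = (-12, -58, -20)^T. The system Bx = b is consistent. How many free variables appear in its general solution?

Row reduce the augmented matrix [B | b].
Swap R1 ↔ R2
R3 ← R3 − (9)·R1: [0, -13, -123, -75, -58, 502]
R3 ← R3 − (13/9)·R2: [0, 0, -123, -779/9, -574/9, 1558/3]
The echelon form has 3 nonzero rows, and every pivot lies in the first 5 columns, so rank(B) = rank([B|b]) = 3.
The system is consistent.
Free variables = (unknowns) − (rank) = 5 − 3 = 2.

2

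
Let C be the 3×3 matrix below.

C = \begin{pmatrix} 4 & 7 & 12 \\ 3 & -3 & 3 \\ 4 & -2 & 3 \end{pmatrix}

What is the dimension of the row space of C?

Row reduce to echelon form.
R2 ← R2 − (3/4)·R1: [0, -33/4, -6]
R3 ← R3 − R1: [0, -9, -9]
R3 ← R3 − (12/11)·R2: [0, 0, -27/11]
Echelon form has 3 nonzero rows, so rank(C) = 3.
The row space has dimension equal to the rank: 3.

3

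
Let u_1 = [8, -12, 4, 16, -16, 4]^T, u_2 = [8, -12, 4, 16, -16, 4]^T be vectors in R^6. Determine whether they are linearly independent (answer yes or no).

Form the matrix with these vectors as rows and row reduce.
R2 ← R2 − R1: [0, 0, 0, 0, 0, 0]
1 nonzero row, so the 2 vectors span a space of dimension 1.
Since 1 < 2, the vectors are linearly dependent.

no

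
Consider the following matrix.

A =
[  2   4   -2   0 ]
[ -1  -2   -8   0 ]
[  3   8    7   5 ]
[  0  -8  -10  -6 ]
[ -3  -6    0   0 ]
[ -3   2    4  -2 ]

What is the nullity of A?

0

Row reduce to echelon form.
R2 ← R2 + (1/2)·R1: [0, 0, -9, 0]
R3 ← R3 − (3/2)·R1: [0, 2, 10, 5]
R5 ← R5 + (3/2)·R1: [0, 0, -3, 0]
R6 ← R6 + (3/2)·R1: [0, 8, 1, -2]
Swap R2 ↔ R3
R4 ← R4 + (4)·R2: [0, 0, 30, 14]
R6 ← R6 − (4)·R2: [0, 0, -39, -22]
R4 ← R4 + (10/3)·R3: [0, 0, 0, 14]
R5 ← R5 − (1/3)·R3: [0, 0, 0, 0]
R6 ← R6 − (13/3)·R3: [0, 0, 0, -22]
R6 ← R6 + (11/7)·R4: [0, 0, 0, 0]
4 nonzero rows, so rank(A) = 4.
A has 4 columns; by rank–nullity, nullity = 4 − 4 = 0.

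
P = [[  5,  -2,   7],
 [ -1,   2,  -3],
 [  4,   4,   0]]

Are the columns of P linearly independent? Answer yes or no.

no

Row reduce P to echelon form.
R2 ← R2 + (1/5)·R1: [0, 8/5, -8/5]
R3 ← R3 − (4/5)·R1: [0, 28/5, -28/5]
R3 ← R3 − (7/2)·R2: [0, 0, 0]
2 pivots among 3 columns.
Only 2 < 3 pivot columns, so the columns are linearly dependent.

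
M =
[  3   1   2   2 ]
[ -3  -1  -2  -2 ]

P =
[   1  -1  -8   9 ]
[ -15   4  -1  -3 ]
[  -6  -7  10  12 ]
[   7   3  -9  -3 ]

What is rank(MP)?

First compute MP:
[[-10,  -7, -23,  42],
 [ 10,   7,  23, -42]]
Now row reduce the product.
R2 ← R2 + R1: [0, 0, 0, 0]
1 nonzero row, so rank(MP) = 1.

1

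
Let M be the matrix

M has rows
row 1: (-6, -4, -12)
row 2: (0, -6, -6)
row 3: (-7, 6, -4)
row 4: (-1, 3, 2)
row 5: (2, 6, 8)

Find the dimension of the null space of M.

0

Row reduce to echelon form.
R3 ← R3 − (7/6)·R1: [0, 32/3, 10]
R4 ← R4 − (1/6)·R1: [0, 11/3, 4]
R5 ← R5 + (1/3)·R1: [0, 14/3, 4]
R3 ← R3 + (16/9)·R2: [0, 0, -2/3]
R4 ← R4 + (11/18)·R2: [0, 0, 1/3]
R5 ← R5 + (7/9)·R2: [0, 0, -2/3]
R4 ← R4 + (1/2)·R3: [0, 0, 0]
R5 ← R5 − R3: [0, 0, 0]
3 nonzero rows, so rank(M) = 3.
M has 3 columns; by rank–nullity, nullity = 3 − 3 = 0.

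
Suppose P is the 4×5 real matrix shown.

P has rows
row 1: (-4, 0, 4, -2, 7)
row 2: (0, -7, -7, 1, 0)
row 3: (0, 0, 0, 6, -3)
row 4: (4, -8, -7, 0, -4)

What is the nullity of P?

Row reduce to echelon form.
R4 ← R4 + R1: [0, -8, -3, -2, 3]
R4 ← R4 − (8/7)·R2: [0, 0, 5, -22/7, 3]
Swap R3 ↔ R4
4 nonzero rows, so rank(P) = 4.
P has 5 columns; by rank–nullity, nullity = 5 − 4 = 1.

1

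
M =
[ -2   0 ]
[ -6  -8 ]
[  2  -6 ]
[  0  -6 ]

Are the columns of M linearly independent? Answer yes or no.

yes

Row reduce M to echelon form.
R2 ← R2 − (3)·R1: [0, -8]
R3 ← R3 + R1: [0, -6]
R3 ← R3 − (3/4)·R2: [0, 0]
R4 ← R4 − (3/4)·R2: [0, 0]
2 pivots among 2 columns.
Every column is a pivot column, so the columns are linearly independent.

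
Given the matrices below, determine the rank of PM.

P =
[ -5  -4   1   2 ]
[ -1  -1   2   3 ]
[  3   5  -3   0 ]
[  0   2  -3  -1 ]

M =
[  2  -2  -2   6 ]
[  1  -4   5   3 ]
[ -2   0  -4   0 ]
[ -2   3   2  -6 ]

First compute PM:
[[-20,  32, -10, -54],
 [-13,  15,  -5, -27],
 [ 17, -26,  31,  33],
 [ 10, -11,  20,  12]]
Now row reduce the product.
R2 ← R2 − (13/20)·R1: [0, -29/5, 3/2, 81/10]
R3 ← R3 + (17/20)·R1: [0, 6/5, 45/2, -129/10]
R4 ← R4 + (1/2)·R1: [0, 5, 15, -15]
R3 ← R3 + (6/29)·R2: [0, 0, 1323/58, -651/58]
R4 ← R4 + (25/29)·R2: [0, 0, 945/58, -465/58]
R4 ← R4 − (5/7)·R3: [0, 0, 0, 0]
3 nonzero rows, so rank(PM) = 3.

3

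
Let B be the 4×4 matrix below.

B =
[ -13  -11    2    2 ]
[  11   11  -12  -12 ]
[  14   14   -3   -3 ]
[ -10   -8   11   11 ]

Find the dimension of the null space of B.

1

Row reduce to echelon form.
R2 ← R2 + (11/13)·R1: [0, 22/13, -134/13, -134/13]
R3 ← R3 + (14/13)·R1: [0, 28/13, -11/13, -11/13]
R4 ← R4 − (10/13)·R1: [0, 6/13, 123/13, 123/13]
R3 ← R3 − (14/11)·R2: [0, 0, 135/11, 135/11]
R4 ← R4 − (3/11)·R2: [0, 0, 135/11, 135/11]
R4 ← R4 − R3: [0, 0, 0, 0]
3 nonzero rows, so rank(B) = 3.
B has 4 columns; by rank–nullity, nullity = 4 − 3 = 1.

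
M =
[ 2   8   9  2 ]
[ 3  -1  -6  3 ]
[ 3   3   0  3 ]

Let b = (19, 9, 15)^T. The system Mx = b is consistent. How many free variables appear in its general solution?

Row reduce the augmented matrix [M | b].
R2 ← R2 − (3/2)·R1: [0, -13, -39/2, 0, -39/2]
R3 ← R3 − (3/2)·R1: [0, -9, -27/2, 0, -27/2]
R3 ← R3 − (9/13)·R2: [0, 0, 0, 0, 0]
The echelon form has 2 nonzero rows, and every pivot lies in the first 4 columns, so rank(M) = rank([M|b]) = 2.
The system is consistent.
Free variables = (unknowns) − (rank) = 4 − 2 = 2.

2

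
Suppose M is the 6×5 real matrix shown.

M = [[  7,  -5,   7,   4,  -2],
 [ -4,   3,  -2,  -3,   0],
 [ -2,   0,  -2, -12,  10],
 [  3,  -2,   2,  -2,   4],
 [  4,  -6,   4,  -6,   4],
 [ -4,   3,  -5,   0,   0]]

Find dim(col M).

Row reduce to echelon form.
R2 ← R2 + (4/7)·R1: [0, 1/7, 2, -5/7, -8/7]
R3 ← R3 + (2/7)·R1: [0, -10/7, 0, -76/7, 66/7]
R4 ← R4 − (3/7)·R1: [0, 1/7, -1, -26/7, 34/7]
R5 ← R5 − (4/7)·R1: [0, -22/7, 0, -58/7, 36/7]
R6 ← R6 + (4/7)·R1: [0, 1/7, -1, 16/7, -8/7]
R3 ← R3 + (10)·R2: [0, 0, 20, -18, -2]
R4 ← R4 − R2: [0, 0, -3, -3, 6]
R5 ← R5 + (22)·R2: [0, 0, 44, -24, -20]
R6 ← R6 − R2: [0, 0, -3, 3, 0]
R4 ← R4 + (3/20)·R3: [0, 0, 0, -57/10, 57/10]
R5 ← R5 − (11/5)·R3: [0, 0, 0, 78/5, -78/5]
R6 ← R6 + (3/20)·R3: [0, 0, 0, 3/10, -3/10]
R5 ← R5 + (52/19)·R4: [0, 0, 0, 0, 0]
R6 ← R6 + (1/19)·R4: [0, 0, 0, 0, 0]
Echelon form has 4 nonzero rows, so rank(M) = 4.
The column space has dimension equal to the rank: 4.

4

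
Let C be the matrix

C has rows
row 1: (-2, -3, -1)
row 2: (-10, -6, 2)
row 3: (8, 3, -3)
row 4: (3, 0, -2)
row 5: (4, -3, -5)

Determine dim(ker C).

1

Row reduce to echelon form.
R2 ← R2 − (5)·R1: [0, 9, 7]
R3 ← R3 + (4)·R1: [0, -9, -7]
R4 ← R4 + (3/2)·R1: [0, -9/2, -7/2]
R5 ← R5 + (2)·R1: [0, -9, -7]
R3 ← R3 + R2: [0, 0, 0]
R4 ← R4 + (1/2)·R2: [0, 0, 0]
R5 ← R5 + R2: [0, 0, 0]
2 nonzero rows, so rank(C) = 2.
C has 3 columns; by rank–nullity, nullity = 3 − 2 = 1.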